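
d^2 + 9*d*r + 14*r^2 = (d + 2*r)*(d + 7*r)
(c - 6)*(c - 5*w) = c^2 - 5*c*w - 6*c + 30*w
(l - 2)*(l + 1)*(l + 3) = l^3 + 2*l^2 - 5*l - 6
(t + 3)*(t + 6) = t^2 + 9*t + 18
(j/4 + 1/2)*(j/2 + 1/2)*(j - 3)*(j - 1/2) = j^4/8 - j^3/16 - 7*j^2/8 - 5*j/16 + 3/8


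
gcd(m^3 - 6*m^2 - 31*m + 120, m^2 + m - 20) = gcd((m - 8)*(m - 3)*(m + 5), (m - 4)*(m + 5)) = m + 5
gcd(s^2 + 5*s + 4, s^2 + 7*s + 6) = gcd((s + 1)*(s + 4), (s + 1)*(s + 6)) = s + 1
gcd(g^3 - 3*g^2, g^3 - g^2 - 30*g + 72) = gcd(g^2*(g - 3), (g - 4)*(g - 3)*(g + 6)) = g - 3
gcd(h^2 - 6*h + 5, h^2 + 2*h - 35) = h - 5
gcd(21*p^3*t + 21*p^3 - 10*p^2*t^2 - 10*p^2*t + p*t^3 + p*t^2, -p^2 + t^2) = 1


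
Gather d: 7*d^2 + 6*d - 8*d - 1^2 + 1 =7*d^2 - 2*d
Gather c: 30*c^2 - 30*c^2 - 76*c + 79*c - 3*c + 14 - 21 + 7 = 0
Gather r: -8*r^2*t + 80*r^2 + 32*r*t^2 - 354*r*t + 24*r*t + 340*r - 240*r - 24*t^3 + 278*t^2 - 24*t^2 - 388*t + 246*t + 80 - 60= r^2*(80 - 8*t) + r*(32*t^2 - 330*t + 100) - 24*t^3 + 254*t^2 - 142*t + 20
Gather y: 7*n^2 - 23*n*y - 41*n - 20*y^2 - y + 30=7*n^2 - 41*n - 20*y^2 + y*(-23*n - 1) + 30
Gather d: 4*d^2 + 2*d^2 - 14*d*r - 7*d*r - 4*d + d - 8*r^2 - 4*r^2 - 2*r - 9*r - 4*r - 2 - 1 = 6*d^2 + d*(-21*r - 3) - 12*r^2 - 15*r - 3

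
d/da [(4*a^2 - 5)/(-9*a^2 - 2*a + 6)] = 2*(-4*a^2 - 21*a - 5)/(81*a^4 + 36*a^3 - 104*a^2 - 24*a + 36)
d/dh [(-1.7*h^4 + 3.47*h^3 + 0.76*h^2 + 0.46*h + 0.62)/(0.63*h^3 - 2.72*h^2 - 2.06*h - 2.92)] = (-1.071*h^6 + 9.248*h^5 + 0.588800000000001*h^4 + 4.98*h^3 - 31.8834*h^2 - 1.0656*h - 0.0659999999999998)/(0.3969*h^6 - 3.4272*h^5 + 4.8028*h^4 + 7.5272*h^3 + 20.1284*h^2 + 12.0304*h + 8.5264)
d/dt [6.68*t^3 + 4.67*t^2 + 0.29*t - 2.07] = 20.04*t^2 + 9.34*t + 0.29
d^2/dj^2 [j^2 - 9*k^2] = 2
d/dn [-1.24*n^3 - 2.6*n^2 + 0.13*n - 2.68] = -3.72*n^2 - 5.2*n + 0.13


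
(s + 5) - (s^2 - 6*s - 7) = -s^2 + 7*s + 12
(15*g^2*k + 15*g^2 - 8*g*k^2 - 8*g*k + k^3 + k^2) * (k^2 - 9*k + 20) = 15*g^2*k^3 - 120*g^2*k^2 + 165*g^2*k + 300*g^2 - 8*g*k^4 + 64*g*k^3 - 88*g*k^2 - 160*g*k + k^5 - 8*k^4 + 11*k^3 + 20*k^2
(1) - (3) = -2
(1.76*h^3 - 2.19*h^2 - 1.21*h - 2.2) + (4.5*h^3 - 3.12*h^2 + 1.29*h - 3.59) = 6.26*h^3 - 5.31*h^2 + 0.0800000000000001*h - 5.79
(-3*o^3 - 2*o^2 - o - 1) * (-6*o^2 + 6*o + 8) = 18*o^5 - 6*o^4 - 30*o^3 - 16*o^2 - 14*o - 8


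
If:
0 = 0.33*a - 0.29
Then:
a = 0.88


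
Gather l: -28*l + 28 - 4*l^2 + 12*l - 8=-4*l^2 - 16*l + 20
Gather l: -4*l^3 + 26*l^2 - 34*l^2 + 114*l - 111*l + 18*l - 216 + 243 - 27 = -4*l^3 - 8*l^2 + 21*l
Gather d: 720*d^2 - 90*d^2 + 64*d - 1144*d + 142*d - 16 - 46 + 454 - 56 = 630*d^2 - 938*d + 336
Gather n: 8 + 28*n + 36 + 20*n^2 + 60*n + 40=20*n^2 + 88*n + 84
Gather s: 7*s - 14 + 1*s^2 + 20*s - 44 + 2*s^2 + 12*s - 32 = 3*s^2 + 39*s - 90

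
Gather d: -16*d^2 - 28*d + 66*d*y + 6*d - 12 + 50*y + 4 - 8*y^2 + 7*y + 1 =-16*d^2 + d*(66*y - 22) - 8*y^2 + 57*y - 7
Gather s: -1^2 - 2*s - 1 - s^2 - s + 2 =-s^2 - 3*s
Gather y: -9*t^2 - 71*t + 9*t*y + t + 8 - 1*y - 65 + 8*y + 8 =-9*t^2 - 70*t + y*(9*t + 7) - 49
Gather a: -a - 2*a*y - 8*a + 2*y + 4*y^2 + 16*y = a*(-2*y - 9) + 4*y^2 + 18*y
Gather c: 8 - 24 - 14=-30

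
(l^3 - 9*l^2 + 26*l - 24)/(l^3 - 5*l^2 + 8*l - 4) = (l^2 - 7*l + 12)/(l^2 - 3*l + 2)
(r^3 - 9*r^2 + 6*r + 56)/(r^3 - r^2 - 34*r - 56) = (r - 4)/(r + 4)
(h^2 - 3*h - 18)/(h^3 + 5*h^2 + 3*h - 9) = (h - 6)/(h^2 + 2*h - 3)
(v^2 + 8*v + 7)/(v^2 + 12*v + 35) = (v + 1)/(v + 5)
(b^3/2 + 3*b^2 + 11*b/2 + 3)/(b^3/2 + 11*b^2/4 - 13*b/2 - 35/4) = 2*(b^2 + 5*b + 6)/(2*b^2 + 9*b - 35)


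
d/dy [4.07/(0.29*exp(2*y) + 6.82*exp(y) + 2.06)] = (-2.3606*exp(y) - 27.7574)*exp(y)/(0.29*exp(2*y) + 6.82*exp(y) + 2.06)^2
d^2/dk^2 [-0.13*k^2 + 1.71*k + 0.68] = -0.260000000000000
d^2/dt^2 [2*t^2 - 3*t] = 4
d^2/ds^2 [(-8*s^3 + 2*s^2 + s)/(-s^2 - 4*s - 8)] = 2*(71*s^3 + 816*s^2 + 1560*s - 96)/(s^6 + 12*s^5 + 72*s^4 + 256*s^3 + 576*s^2 + 768*s + 512)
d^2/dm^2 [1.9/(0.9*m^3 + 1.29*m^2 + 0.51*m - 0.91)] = (-(10.26*m + 4.902)*(0.9*m^3 + 1.29*m^2 + 0.51*m - 0.91) + 1.9*(2.7*m^2 + 2.58*m + 0.51)*(5.4*m^2 + 5.16*m + 1.02))/(0.9*m^3 + 1.29*m^2 + 0.51*m - 0.91)^3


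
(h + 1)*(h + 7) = h^2 + 8*h + 7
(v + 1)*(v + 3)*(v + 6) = v^3 + 10*v^2 + 27*v + 18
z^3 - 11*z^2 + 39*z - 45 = (z - 5)*(z - 3)^2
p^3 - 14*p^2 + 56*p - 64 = (p - 8)*(p - 4)*(p - 2)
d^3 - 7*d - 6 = (d - 3)*(d + 1)*(d + 2)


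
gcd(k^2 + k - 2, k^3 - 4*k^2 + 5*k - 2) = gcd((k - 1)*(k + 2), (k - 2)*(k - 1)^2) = k - 1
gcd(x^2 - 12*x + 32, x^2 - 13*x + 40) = x - 8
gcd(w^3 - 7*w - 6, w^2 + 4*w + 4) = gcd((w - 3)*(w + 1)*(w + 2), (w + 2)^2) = w + 2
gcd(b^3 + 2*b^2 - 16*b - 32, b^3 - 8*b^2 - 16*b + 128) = b^2 - 16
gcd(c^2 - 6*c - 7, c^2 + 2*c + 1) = c + 1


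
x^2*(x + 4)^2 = x^4 + 8*x^3 + 16*x^2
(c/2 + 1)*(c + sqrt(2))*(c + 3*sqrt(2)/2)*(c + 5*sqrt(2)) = c^4/2 + c^3 + 15*sqrt(2)*c^3/4 + 15*sqrt(2)*c^2/2 + 14*c^2 + 15*sqrt(2)*c/2 + 28*c + 15*sqrt(2)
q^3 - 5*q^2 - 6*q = q*(q - 6)*(q + 1)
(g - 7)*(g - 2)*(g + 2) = g^3 - 7*g^2 - 4*g + 28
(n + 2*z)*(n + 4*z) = n^2 + 6*n*z + 8*z^2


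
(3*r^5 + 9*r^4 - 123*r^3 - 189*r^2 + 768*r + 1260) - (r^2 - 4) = 3*r^5 + 9*r^4 - 123*r^3 - 190*r^2 + 768*r + 1264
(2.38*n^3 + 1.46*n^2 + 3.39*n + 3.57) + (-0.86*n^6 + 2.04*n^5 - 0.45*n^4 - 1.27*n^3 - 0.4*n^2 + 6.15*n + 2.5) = -0.86*n^6 + 2.04*n^5 - 0.45*n^4 + 1.11*n^3 + 1.06*n^2 + 9.54*n + 6.07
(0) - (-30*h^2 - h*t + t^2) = 30*h^2 + h*t - t^2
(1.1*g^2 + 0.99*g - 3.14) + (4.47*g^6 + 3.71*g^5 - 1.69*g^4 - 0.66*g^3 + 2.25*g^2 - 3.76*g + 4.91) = 4.47*g^6 + 3.71*g^5 - 1.69*g^4 - 0.66*g^3 + 3.35*g^2 - 2.77*g + 1.77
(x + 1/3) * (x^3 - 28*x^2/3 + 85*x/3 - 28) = x^4 - 9*x^3 + 227*x^2/9 - 167*x/9 - 28/3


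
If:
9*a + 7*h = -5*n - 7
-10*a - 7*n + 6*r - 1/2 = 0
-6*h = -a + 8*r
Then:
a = 212*r/127 - 279/127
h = -134*r/127 - 93/254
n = 779/254 - 194*r/127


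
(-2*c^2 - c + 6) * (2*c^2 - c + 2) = -4*c^4 + 9*c^2 - 8*c + 12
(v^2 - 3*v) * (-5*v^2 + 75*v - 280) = -5*v^4 + 90*v^3 - 505*v^2 + 840*v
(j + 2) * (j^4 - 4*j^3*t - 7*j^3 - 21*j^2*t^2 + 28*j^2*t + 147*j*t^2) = j^5 - 4*j^4*t - 5*j^4 - 21*j^3*t^2 + 20*j^3*t - 14*j^3 + 105*j^2*t^2 + 56*j^2*t + 294*j*t^2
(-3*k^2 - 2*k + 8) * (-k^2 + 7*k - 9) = 3*k^4 - 19*k^3 + 5*k^2 + 74*k - 72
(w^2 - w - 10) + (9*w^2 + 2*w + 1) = 10*w^2 + w - 9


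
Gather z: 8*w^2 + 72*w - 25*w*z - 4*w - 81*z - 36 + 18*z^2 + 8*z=8*w^2 + 68*w + 18*z^2 + z*(-25*w - 73) - 36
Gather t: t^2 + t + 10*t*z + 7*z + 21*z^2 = t^2 + t*(10*z + 1) + 21*z^2 + 7*z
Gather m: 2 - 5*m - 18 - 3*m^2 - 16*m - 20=-3*m^2 - 21*m - 36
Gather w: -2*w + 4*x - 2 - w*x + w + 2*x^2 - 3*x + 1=w*(-x - 1) + 2*x^2 + x - 1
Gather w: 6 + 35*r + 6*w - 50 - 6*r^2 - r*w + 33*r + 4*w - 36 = -6*r^2 + 68*r + w*(10 - r) - 80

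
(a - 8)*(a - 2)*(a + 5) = a^3 - 5*a^2 - 34*a + 80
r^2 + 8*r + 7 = (r + 1)*(r + 7)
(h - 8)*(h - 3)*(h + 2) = h^3 - 9*h^2 + 2*h + 48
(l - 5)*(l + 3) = l^2 - 2*l - 15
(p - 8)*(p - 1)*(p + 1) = p^3 - 8*p^2 - p + 8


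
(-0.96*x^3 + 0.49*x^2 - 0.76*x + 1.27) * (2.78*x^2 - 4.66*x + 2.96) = -2.6688*x^5 + 5.8358*x^4 - 7.2378*x^3 + 8.5226*x^2 - 8.1678*x + 3.7592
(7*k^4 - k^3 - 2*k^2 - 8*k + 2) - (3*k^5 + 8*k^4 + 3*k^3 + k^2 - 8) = -3*k^5 - k^4 - 4*k^3 - 3*k^2 - 8*k + 10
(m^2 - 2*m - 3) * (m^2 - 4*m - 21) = m^4 - 6*m^3 - 16*m^2 + 54*m + 63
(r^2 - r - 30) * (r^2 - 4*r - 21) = r^4 - 5*r^3 - 47*r^2 + 141*r + 630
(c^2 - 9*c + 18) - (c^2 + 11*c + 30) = -20*c - 12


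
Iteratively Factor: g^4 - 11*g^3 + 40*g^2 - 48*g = (g - 4)*(g^3 - 7*g^2 + 12*g) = (g - 4)*(g - 3)*(g^2 - 4*g) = g*(g - 4)*(g - 3)*(g - 4)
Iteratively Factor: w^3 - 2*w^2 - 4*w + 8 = (w - 2)*(w^2 - 4) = (w - 2)^2*(w + 2)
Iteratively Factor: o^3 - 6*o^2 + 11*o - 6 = (o - 2)*(o^2 - 4*o + 3) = (o - 2)*(o - 1)*(o - 3)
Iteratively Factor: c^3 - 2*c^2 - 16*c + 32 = (c + 4)*(c^2 - 6*c + 8) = (c - 4)*(c + 4)*(c - 2)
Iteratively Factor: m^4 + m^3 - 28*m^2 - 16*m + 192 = (m + 4)*(m^3 - 3*m^2 - 16*m + 48) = (m - 3)*(m + 4)*(m^2 - 16) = (m - 4)*(m - 3)*(m + 4)*(m + 4)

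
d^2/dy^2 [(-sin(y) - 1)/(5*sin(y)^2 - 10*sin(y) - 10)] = (sin(y)^5 + 6*sin(y)^4 + 4*sin(y)^3 + 2*sin(y)^2 - 4)/(5*(sin(y)^2 - 2*sin(y) - 2)^3)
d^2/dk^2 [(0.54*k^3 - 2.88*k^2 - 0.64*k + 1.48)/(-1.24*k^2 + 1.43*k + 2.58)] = (-2.66453525910038e-15*k^5 - 7.105427357601e-15*k^4 + 6.51813200000001*k^3 + 29.674632*k^2 + 6.464208*k + 18.095896)/(1.906624*k^6 - 6.596304*k^5 - 4.293996*k^4 + 24.524929*k^3 + 8.934282*k^2 - 28.555956*k - 17.173512)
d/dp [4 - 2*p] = -2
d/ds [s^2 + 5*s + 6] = 2*s + 5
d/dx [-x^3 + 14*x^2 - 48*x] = -3*x^2 + 28*x - 48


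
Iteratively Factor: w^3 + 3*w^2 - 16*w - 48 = (w + 4)*(w^2 - w - 12) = (w + 3)*(w + 4)*(w - 4)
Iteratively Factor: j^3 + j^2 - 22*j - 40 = (j + 2)*(j^2 - j - 20) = (j - 5)*(j + 2)*(j + 4)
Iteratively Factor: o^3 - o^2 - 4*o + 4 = (o + 2)*(o^2 - 3*o + 2) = (o - 1)*(o + 2)*(o - 2)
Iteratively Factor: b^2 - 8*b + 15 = (b - 5)*(b - 3)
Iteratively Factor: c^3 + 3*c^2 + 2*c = (c + 1)*(c^2 + 2*c) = c*(c + 1)*(c + 2)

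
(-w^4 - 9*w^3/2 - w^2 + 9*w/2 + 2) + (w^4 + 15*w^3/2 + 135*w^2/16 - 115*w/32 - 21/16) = 3*w^3 + 119*w^2/16 + 29*w/32 + 11/16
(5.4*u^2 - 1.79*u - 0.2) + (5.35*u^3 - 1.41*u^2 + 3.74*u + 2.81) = 5.35*u^3 + 3.99*u^2 + 1.95*u + 2.61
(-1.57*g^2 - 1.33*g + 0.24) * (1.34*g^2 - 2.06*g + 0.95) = -2.1038*g^4 + 1.452*g^3 + 1.5699*g^2 - 1.7579*g + 0.228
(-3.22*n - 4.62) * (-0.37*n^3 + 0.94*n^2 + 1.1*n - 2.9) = 1.1914*n^4 - 1.3174*n^3 - 7.8848*n^2 + 4.256*n + 13.398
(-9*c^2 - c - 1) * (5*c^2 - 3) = -45*c^4 - 5*c^3 + 22*c^2 + 3*c + 3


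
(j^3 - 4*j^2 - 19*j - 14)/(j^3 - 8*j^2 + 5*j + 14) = (j + 2)/(j - 2)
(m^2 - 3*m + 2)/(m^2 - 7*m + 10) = (m - 1)/(m - 5)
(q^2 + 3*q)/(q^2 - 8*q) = (q + 3)/(q - 8)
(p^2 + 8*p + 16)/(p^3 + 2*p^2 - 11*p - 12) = (p + 4)/(p^2 - 2*p - 3)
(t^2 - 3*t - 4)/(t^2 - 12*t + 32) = (t + 1)/(t - 8)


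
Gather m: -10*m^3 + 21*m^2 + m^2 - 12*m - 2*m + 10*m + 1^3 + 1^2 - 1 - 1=-10*m^3 + 22*m^2 - 4*m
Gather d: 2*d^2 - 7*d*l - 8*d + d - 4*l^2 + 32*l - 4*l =2*d^2 + d*(-7*l - 7) - 4*l^2 + 28*l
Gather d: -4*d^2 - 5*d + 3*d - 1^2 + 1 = -4*d^2 - 2*d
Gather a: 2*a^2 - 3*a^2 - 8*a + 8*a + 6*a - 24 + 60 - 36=-a^2 + 6*a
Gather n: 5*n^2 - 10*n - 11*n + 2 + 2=5*n^2 - 21*n + 4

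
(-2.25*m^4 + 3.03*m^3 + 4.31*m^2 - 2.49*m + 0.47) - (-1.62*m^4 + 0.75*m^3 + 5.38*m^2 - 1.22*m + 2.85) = -0.63*m^4 + 2.28*m^3 - 1.07*m^2 - 1.27*m - 2.38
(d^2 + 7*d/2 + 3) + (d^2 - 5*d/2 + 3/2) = 2*d^2 + d + 9/2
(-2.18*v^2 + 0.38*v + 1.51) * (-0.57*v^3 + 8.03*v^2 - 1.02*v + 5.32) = 1.2426*v^5 - 17.722*v^4 + 4.4143*v^3 + 0.140099999999997*v^2 + 0.4814*v + 8.0332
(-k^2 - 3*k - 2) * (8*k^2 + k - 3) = -8*k^4 - 25*k^3 - 16*k^2 + 7*k + 6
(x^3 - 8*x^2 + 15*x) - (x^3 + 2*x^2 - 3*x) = -10*x^2 + 18*x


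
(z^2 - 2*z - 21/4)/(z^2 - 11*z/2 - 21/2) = (z - 7/2)/(z - 7)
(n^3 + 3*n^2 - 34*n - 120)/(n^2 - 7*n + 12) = (n^3 + 3*n^2 - 34*n - 120)/(n^2 - 7*n + 12)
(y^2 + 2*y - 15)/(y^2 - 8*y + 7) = (y^2 + 2*y - 15)/(y^2 - 8*y + 7)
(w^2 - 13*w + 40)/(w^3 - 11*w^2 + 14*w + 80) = 1/(w + 2)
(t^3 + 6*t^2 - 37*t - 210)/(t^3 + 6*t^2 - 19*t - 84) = (t^2 - t - 30)/(t^2 - t - 12)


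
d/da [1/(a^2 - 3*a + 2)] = (3 - 2*a)/(a^2 - 3*a + 2)^2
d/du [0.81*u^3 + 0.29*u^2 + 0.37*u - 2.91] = 2.43*u^2 + 0.58*u + 0.37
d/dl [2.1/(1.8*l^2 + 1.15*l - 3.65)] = (-7.56*l - 2.415)/(1.8*l^2 + 1.15*l - 3.65)^2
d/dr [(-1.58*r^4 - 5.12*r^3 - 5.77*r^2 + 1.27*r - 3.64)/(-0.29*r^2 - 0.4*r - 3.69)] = (0.9164*r^5 + 3.3808*r^4 + 27.4168*r^3 + 59.3547*r^2 + 40.4714*r - 6.1423)/(0.0841*r^4 + 0.232*r^3 + 2.3002*r^2 + 2.952*r + 13.6161)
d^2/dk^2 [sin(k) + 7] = -sin(k)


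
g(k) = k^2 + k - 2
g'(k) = 2*k + 1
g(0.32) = -1.58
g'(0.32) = 1.64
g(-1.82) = -0.51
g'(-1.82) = -2.64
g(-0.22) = -2.17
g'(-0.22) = 0.56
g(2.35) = 5.87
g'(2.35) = 5.70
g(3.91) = 17.20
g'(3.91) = 8.82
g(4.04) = 18.36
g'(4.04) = 9.08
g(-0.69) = -2.21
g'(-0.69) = -0.38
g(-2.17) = 0.54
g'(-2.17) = -3.34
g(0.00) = -2.00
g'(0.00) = 1.00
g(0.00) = -2.00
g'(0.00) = 1.00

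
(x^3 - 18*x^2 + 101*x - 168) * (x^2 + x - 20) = x^5 - 17*x^4 + 63*x^3 + 293*x^2 - 2188*x + 3360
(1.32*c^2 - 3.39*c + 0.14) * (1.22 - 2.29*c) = -3.0228*c^3 + 9.3735*c^2 - 4.4564*c + 0.1708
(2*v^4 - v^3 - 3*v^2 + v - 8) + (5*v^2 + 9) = 2*v^4 - v^3 + 2*v^2 + v + 1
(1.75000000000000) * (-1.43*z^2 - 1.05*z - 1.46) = -2.5025*z^2 - 1.8375*z - 2.555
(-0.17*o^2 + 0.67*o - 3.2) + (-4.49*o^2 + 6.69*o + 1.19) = -4.66*o^2 + 7.36*o - 2.01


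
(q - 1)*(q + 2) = q^2 + q - 2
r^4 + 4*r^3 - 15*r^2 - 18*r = r*(r - 3)*(r + 1)*(r + 6)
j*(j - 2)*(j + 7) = j^3 + 5*j^2 - 14*j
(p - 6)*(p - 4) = p^2 - 10*p + 24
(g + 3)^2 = g^2 + 6*g + 9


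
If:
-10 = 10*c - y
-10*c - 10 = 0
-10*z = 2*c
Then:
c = -1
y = 0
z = 1/5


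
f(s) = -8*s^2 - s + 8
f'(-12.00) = 191.00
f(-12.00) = -1132.00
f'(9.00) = -145.00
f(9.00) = -649.00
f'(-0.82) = 12.12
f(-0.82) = 3.44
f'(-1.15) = 17.40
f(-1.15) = -1.43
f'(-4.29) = 67.64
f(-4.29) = -134.94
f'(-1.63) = 25.08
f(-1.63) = -11.63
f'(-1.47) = 22.52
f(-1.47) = -7.82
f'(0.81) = -13.96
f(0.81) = 1.94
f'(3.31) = -53.96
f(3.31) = -82.96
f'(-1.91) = 29.56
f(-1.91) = -19.27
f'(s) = -16*s - 1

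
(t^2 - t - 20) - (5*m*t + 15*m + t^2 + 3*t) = -5*m*t - 15*m - 4*t - 20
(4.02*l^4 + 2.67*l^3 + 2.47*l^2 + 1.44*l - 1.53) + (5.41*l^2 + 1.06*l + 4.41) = 4.02*l^4 + 2.67*l^3 + 7.88*l^2 + 2.5*l + 2.88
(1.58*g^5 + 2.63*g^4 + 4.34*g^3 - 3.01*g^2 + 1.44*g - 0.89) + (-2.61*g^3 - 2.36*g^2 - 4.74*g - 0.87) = 1.58*g^5 + 2.63*g^4 + 1.73*g^3 - 5.37*g^2 - 3.3*g - 1.76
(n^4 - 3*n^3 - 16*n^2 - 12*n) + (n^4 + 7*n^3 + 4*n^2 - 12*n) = 2*n^4 + 4*n^3 - 12*n^2 - 24*n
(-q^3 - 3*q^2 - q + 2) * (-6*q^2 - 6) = 6*q^5 + 18*q^4 + 12*q^3 + 6*q^2 + 6*q - 12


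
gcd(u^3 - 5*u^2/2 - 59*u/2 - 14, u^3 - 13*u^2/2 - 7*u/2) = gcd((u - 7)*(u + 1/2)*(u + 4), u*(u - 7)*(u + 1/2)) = u^2 - 13*u/2 - 7/2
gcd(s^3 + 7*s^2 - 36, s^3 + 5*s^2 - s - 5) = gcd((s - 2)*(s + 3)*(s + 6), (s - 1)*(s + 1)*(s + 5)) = 1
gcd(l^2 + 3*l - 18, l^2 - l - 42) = l + 6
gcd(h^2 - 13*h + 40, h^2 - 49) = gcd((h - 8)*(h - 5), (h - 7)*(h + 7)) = 1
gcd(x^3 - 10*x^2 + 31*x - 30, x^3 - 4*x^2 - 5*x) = x - 5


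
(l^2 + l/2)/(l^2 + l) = (l + 1/2)/(l + 1)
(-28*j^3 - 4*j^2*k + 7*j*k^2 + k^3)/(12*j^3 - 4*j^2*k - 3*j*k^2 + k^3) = (-7*j - k)/(3*j - k)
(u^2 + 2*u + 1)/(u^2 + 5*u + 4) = (u + 1)/(u + 4)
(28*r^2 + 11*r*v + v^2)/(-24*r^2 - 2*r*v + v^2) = (-7*r - v)/(6*r - v)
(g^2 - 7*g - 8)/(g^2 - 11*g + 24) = (g + 1)/(g - 3)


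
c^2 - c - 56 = (c - 8)*(c + 7)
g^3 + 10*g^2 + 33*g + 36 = (g + 3)^2*(g + 4)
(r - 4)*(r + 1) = r^2 - 3*r - 4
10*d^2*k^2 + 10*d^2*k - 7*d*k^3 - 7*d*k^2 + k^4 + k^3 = k*(-5*d + k)*(-2*d + k)*(k + 1)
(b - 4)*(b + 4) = b^2 - 16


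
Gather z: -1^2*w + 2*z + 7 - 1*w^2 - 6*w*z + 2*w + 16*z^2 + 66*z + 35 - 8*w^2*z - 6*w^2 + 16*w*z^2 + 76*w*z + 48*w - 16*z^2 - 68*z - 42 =-7*w^2 + 16*w*z^2 + 49*w + z*(-8*w^2 + 70*w)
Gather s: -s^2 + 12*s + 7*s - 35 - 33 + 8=-s^2 + 19*s - 60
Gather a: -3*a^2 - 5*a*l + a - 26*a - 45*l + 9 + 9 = -3*a^2 + a*(-5*l - 25) - 45*l + 18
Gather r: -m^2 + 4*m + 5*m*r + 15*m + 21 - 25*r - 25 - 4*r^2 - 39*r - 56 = -m^2 + 19*m - 4*r^2 + r*(5*m - 64) - 60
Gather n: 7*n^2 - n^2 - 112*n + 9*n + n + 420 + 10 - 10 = 6*n^2 - 102*n + 420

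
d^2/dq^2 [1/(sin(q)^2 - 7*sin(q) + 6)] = (-4*sin(q)^3 + 17*sin(q)^2 - 2*sin(q) - 86)/((sin(q) - 6)^3*(sin(q) - 1)^2)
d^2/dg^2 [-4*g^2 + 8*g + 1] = -8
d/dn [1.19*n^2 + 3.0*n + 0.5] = 2.38*n + 3.0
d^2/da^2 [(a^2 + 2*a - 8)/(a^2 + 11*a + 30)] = 2*(-9*a^3 - 114*a^2 - 444*a - 488)/(a^6 + 33*a^5 + 453*a^4 + 3311*a^3 + 13590*a^2 + 29700*a + 27000)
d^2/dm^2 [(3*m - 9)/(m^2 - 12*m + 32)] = 6*(3*(5 - m)*(m^2 - 12*m + 32) + 4*(m - 6)^2*(m - 3))/(m^2 - 12*m + 32)^3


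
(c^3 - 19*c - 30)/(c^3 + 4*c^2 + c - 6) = (c - 5)/(c - 1)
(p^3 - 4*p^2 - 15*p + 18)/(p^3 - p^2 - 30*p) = (p^2 + 2*p - 3)/(p*(p + 5))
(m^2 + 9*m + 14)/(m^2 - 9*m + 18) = (m^2 + 9*m + 14)/(m^2 - 9*m + 18)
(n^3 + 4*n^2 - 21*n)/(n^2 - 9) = n*(n + 7)/(n + 3)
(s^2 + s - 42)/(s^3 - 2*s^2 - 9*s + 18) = (s^2 + s - 42)/(s^3 - 2*s^2 - 9*s + 18)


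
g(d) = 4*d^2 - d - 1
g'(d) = 8*d - 1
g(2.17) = 15.67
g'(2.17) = 16.36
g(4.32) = 69.33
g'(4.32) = 33.56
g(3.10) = 34.34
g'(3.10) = 23.80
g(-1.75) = 13.00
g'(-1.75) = -15.00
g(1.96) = 12.41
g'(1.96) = 14.68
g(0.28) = -0.97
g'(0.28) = 1.24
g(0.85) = 1.04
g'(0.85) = 5.80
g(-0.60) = 1.04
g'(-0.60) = -5.80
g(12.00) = 563.00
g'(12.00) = 95.00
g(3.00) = 32.00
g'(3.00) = 23.00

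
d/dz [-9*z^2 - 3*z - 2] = -18*z - 3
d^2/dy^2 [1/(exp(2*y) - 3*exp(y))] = ((3 - 4*exp(y))*(exp(y) - 3) + 2*(2*exp(y) - 3)^2)*exp(-y)/(exp(y) - 3)^3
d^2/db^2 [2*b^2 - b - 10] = 4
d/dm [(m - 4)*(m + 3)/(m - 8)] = (m^2 - 16*m + 20)/(m^2 - 16*m + 64)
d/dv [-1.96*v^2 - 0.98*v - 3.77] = -3.92*v - 0.98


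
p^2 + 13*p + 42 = (p + 6)*(p + 7)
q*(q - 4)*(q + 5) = q^3 + q^2 - 20*q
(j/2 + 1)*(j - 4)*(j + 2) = j^3/2 - 6*j - 8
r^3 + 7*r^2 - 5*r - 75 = (r - 3)*(r + 5)^2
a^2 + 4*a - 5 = (a - 1)*(a + 5)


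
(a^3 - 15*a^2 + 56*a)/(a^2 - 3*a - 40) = a*(a - 7)/(a + 5)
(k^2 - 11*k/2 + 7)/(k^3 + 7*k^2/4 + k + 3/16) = 8*(2*k^2 - 11*k + 14)/(16*k^3 + 28*k^2 + 16*k + 3)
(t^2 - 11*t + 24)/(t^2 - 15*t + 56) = (t - 3)/(t - 7)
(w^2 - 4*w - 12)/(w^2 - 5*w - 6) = (w + 2)/(w + 1)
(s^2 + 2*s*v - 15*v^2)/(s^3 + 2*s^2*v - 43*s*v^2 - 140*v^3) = (s - 3*v)/(s^2 - 3*s*v - 28*v^2)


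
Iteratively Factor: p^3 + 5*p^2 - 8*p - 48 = (p + 4)*(p^2 + p - 12) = (p - 3)*(p + 4)*(p + 4)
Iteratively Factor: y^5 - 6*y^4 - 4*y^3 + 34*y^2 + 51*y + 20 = (y - 5)*(y^4 - y^3 - 9*y^2 - 11*y - 4) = (y - 5)*(y - 4)*(y^3 + 3*y^2 + 3*y + 1) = (y - 5)*(y - 4)*(y + 1)*(y^2 + 2*y + 1) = (y - 5)*(y - 4)*(y + 1)^2*(y + 1)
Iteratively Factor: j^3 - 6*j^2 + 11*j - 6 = (j - 3)*(j^2 - 3*j + 2) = (j - 3)*(j - 1)*(j - 2)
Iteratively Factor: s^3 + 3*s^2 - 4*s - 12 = (s + 3)*(s^2 - 4) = (s - 2)*(s + 3)*(s + 2)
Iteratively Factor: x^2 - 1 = (x + 1)*(x - 1)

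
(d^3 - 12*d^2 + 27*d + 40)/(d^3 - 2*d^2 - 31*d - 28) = (d^2 - 13*d + 40)/(d^2 - 3*d - 28)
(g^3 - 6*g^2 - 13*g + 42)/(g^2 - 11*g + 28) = (g^2 + g - 6)/(g - 4)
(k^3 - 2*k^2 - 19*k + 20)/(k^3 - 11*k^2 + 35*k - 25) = (k + 4)/(k - 5)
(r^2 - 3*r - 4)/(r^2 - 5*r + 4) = (r + 1)/(r - 1)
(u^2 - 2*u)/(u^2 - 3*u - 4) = u*(2 - u)/(-u^2 + 3*u + 4)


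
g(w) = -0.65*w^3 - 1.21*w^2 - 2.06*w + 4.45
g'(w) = -1.95*w^2 - 2.42*w - 2.06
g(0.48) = 3.11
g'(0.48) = -3.67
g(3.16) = -34.65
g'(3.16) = -29.18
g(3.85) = -58.51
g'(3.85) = -40.28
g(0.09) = 4.25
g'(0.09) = -2.29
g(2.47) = -17.82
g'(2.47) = -19.93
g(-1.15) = 6.21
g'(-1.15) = -1.86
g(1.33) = -1.96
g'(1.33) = -8.73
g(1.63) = -4.94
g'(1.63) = -11.19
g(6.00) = -191.87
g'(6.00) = -86.78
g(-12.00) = 978.13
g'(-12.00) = -253.82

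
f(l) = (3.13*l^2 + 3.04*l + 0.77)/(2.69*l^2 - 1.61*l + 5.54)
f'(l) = (1.61 - 5.38*l)*(3.13*l^2 + 3.04*l + 0.77)/(2.69*l^2 - 1.61*l + 5.54)^2 + (6.26*l + 3.04)/(2.69*l^2 - 1.61*l + 5.54) = (-13.2169*l^2 + 30.5378*l + 18.0813)/(7.2361*l^4 - 8.6618*l^3 + 32.3973*l^2 - 17.8388*l + 30.6916)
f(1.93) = 1.47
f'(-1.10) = -0.28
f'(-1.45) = -0.29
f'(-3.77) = -0.11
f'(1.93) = 0.18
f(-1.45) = 0.22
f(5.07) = 1.45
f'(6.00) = -0.03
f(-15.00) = 1.04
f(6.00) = 1.42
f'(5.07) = -0.04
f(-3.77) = 0.68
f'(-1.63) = -0.28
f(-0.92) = 0.07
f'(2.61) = 0.02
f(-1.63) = 0.27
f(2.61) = 1.53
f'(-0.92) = -0.25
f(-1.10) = 0.11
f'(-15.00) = -0.01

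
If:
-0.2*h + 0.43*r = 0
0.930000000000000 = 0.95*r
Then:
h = 2.10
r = 0.98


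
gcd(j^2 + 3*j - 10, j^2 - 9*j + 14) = j - 2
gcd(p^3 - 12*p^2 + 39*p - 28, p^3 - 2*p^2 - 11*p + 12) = p^2 - 5*p + 4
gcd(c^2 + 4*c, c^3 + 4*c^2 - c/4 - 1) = c + 4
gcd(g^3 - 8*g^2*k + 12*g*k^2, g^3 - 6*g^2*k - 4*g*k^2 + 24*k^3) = g^2 - 8*g*k + 12*k^2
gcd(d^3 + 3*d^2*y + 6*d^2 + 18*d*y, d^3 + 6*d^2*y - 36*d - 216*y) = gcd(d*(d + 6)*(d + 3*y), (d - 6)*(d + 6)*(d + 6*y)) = d + 6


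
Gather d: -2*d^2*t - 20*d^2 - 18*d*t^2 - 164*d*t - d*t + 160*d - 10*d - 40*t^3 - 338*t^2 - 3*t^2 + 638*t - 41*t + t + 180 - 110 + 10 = d^2*(-2*t - 20) + d*(-18*t^2 - 165*t + 150) - 40*t^3 - 341*t^2 + 598*t + 80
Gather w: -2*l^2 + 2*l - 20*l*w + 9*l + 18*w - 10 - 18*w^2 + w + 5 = -2*l^2 + 11*l - 18*w^2 + w*(19 - 20*l) - 5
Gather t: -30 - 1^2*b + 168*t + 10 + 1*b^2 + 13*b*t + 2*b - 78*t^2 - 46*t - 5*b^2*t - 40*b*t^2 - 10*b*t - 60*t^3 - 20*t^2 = b^2 + b - 60*t^3 + t^2*(-40*b - 98) + t*(-5*b^2 + 3*b + 122) - 20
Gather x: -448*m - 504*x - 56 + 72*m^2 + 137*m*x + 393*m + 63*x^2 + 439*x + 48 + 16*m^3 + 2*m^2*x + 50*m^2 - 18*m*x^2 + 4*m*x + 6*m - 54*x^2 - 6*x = 16*m^3 + 122*m^2 - 49*m + x^2*(9 - 18*m) + x*(2*m^2 + 141*m - 71) - 8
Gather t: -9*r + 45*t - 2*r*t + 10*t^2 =-9*r + 10*t^2 + t*(45 - 2*r)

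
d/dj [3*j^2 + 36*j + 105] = 6*j + 36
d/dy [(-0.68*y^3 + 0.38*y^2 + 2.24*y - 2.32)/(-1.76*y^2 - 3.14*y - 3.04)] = (1.1968*y^4 + 4.2704*y^3 + 8.9508*y^2 - 10.4768*y - 14.0944)/(3.0976*y^4 + 11.0528*y^3 + 20.5604*y^2 + 19.0912*y + 9.2416)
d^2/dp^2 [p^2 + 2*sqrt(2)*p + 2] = 2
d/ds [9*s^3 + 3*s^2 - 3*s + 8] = 27*s^2 + 6*s - 3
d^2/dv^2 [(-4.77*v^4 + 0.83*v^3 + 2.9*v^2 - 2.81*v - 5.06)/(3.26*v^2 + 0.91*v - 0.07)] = (-101.387304*v^6 - 84.904092*v^5 - 17.1691380000001*v^4 - 70.31835*v^3 - 319.280958*v^2 - 93.889026*v - 11.01933)/(34.645976*v^6 + 29.013348*v^5 + 5.867022*v^4 - 0.492401*v^3 - 0.125979*v^2 + 0.013377*v - 0.000343)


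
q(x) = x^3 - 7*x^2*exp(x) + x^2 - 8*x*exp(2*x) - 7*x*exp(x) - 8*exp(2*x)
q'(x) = -7*x^2*exp(x) + 3*x^2 - 16*x*exp(2*x) - 21*x*exp(x) + 2*x - 24*exp(2*x) - 7*exp(x)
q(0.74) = -79.09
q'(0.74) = -209.60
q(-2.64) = -13.53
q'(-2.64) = 15.70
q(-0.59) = 0.07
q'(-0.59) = -2.97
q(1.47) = -478.98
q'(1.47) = -1119.95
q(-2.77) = -15.68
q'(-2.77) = 17.40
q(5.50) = -3174492.90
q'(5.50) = -6787590.40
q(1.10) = -197.66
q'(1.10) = -485.48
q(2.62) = -6350.96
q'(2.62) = -13923.20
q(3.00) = -14560.91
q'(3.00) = -31685.25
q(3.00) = -14560.91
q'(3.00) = -31685.25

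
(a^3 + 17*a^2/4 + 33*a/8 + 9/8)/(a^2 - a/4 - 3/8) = (4*a^2 + 15*a + 9)/(4*a - 3)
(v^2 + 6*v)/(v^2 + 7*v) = (v + 6)/(v + 7)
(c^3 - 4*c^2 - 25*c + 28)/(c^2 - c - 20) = (c^2 - 8*c + 7)/(c - 5)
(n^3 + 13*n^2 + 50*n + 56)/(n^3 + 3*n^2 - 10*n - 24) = (n + 7)/(n - 3)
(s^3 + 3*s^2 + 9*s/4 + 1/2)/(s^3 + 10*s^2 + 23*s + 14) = (s^2 + s + 1/4)/(s^2 + 8*s + 7)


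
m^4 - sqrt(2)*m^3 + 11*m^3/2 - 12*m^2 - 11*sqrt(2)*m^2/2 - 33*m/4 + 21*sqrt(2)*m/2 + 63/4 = (m - 3/2)*(m + 7)*(m - 3*sqrt(2)/2)*(m + sqrt(2)/2)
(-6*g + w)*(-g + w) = 6*g^2 - 7*g*w + w^2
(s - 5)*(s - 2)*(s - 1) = s^3 - 8*s^2 + 17*s - 10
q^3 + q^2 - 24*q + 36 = (q - 3)*(q - 2)*(q + 6)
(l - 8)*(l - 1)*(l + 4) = l^3 - 5*l^2 - 28*l + 32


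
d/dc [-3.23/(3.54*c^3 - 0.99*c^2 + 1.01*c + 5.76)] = (34.3026*c^2 - 6.3954*c + 3.2623)/(3.54*c^3 - 0.99*c^2 + 1.01*c + 5.76)^2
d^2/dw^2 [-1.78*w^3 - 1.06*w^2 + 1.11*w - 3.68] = -10.68*w - 2.12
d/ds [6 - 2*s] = -2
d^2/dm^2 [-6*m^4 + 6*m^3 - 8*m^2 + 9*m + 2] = -72*m^2 + 36*m - 16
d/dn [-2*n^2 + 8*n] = 8 - 4*n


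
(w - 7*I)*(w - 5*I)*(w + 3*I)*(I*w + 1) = I*w^4 + 10*w^3 - 8*I*w^2 + 106*w - 105*I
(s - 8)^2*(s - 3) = s^3 - 19*s^2 + 112*s - 192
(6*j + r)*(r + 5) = 6*j*r + 30*j + r^2 + 5*r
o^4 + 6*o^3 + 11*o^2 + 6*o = o*(o + 1)*(o + 2)*(o + 3)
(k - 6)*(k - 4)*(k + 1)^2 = k^4 - 8*k^3 + 5*k^2 + 38*k + 24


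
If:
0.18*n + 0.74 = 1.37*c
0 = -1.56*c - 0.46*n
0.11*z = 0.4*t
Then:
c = 0.37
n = -1.27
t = 0.275*z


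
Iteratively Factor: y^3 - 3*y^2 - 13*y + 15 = (y - 1)*(y^2 - 2*y - 15) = (y - 1)*(y + 3)*(y - 5)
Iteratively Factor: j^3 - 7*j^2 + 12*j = (j - 3)*(j^2 - 4*j) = j*(j - 3)*(j - 4)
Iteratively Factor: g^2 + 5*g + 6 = (g + 2)*(g + 3)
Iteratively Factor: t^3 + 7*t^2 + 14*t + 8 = (t + 4)*(t^2 + 3*t + 2) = (t + 2)*(t + 4)*(t + 1)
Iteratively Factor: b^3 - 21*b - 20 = (b + 1)*(b^2 - b - 20) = (b - 5)*(b + 1)*(b + 4)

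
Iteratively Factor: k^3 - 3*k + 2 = (k + 2)*(k^2 - 2*k + 1) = (k - 1)*(k + 2)*(k - 1)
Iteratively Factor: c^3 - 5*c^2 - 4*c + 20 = (c - 2)*(c^2 - 3*c - 10) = (c - 5)*(c - 2)*(c + 2)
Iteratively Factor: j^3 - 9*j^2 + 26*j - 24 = (j - 4)*(j^2 - 5*j + 6) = (j - 4)*(j - 2)*(j - 3)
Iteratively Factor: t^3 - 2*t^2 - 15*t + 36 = (t + 4)*(t^2 - 6*t + 9) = (t - 3)*(t + 4)*(t - 3)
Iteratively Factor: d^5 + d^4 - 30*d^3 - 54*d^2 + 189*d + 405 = (d + 3)*(d^4 - 2*d^3 - 24*d^2 + 18*d + 135) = (d - 3)*(d + 3)*(d^3 + d^2 - 21*d - 45) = (d - 3)*(d + 3)^2*(d^2 - 2*d - 15) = (d - 3)*(d + 3)^3*(d - 5)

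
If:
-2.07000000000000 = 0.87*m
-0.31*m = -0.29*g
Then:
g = -2.54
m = -2.38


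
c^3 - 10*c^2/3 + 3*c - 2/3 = (c - 2)*(c - 1)*(c - 1/3)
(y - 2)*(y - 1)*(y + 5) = y^3 + 2*y^2 - 13*y + 10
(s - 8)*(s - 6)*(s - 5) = s^3 - 19*s^2 + 118*s - 240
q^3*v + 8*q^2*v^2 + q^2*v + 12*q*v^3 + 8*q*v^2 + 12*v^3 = (q + 2*v)*(q + 6*v)*(q*v + v)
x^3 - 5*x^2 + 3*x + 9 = (x - 3)^2*(x + 1)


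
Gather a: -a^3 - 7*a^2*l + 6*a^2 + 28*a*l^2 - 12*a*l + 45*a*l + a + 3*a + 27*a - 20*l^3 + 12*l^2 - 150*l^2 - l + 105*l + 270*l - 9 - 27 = -a^3 + a^2*(6 - 7*l) + a*(28*l^2 + 33*l + 31) - 20*l^3 - 138*l^2 + 374*l - 36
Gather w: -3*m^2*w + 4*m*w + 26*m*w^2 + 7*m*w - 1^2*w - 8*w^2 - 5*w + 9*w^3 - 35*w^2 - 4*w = 9*w^3 + w^2*(26*m - 43) + w*(-3*m^2 + 11*m - 10)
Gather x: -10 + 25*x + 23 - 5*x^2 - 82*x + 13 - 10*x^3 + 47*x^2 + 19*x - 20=-10*x^3 + 42*x^2 - 38*x + 6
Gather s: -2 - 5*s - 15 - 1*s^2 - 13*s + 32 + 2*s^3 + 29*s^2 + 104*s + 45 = 2*s^3 + 28*s^2 + 86*s + 60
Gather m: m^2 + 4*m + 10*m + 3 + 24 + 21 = m^2 + 14*m + 48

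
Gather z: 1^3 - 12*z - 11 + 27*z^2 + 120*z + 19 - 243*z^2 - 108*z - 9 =-216*z^2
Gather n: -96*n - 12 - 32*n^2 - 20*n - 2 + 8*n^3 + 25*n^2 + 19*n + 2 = 8*n^3 - 7*n^2 - 97*n - 12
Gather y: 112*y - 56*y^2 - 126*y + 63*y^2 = 7*y^2 - 14*y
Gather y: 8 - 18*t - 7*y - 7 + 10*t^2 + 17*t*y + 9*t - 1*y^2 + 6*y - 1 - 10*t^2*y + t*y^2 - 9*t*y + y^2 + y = 10*t^2 + t*y^2 - 9*t + y*(-10*t^2 + 8*t)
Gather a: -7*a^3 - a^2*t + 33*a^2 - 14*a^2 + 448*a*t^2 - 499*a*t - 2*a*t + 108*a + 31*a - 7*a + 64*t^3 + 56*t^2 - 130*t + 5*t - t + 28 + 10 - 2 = -7*a^3 + a^2*(19 - t) + a*(448*t^2 - 501*t + 132) + 64*t^3 + 56*t^2 - 126*t + 36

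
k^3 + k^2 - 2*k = k*(k - 1)*(k + 2)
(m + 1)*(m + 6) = m^2 + 7*m + 6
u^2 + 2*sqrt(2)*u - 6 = (u - sqrt(2))*(u + 3*sqrt(2))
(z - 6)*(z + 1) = z^2 - 5*z - 6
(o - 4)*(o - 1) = o^2 - 5*o + 4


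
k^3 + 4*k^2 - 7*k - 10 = (k - 2)*(k + 1)*(k + 5)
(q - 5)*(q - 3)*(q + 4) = q^3 - 4*q^2 - 17*q + 60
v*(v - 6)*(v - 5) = v^3 - 11*v^2 + 30*v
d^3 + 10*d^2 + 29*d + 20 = (d + 1)*(d + 4)*(d + 5)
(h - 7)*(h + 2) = h^2 - 5*h - 14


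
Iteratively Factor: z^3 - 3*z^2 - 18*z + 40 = (z - 2)*(z^2 - z - 20) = (z - 5)*(z - 2)*(z + 4)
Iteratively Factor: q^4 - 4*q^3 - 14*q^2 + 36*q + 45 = (q + 3)*(q^3 - 7*q^2 + 7*q + 15) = (q + 1)*(q + 3)*(q^2 - 8*q + 15) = (q - 3)*(q + 1)*(q + 3)*(q - 5)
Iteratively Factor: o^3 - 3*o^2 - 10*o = (o)*(o^2 - 3*o - 10) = o*(o + 2)*(o - 5)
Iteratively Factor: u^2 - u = (u - 1)*(u)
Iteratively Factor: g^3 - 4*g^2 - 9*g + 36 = (g + 3)*(g^2 - 7*g + 12) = (g - 4)*(g + 3)*(g - 3)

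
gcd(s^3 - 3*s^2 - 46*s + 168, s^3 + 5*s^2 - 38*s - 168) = s^2 + s - 42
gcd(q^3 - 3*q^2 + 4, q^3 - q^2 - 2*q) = q^2 - q - 2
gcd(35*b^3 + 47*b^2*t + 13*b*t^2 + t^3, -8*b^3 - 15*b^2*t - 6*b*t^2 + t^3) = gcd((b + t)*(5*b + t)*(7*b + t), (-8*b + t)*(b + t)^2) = b + t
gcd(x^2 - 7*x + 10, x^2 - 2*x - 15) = x - 5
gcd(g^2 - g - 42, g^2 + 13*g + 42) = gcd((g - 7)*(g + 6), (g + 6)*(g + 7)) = g + 6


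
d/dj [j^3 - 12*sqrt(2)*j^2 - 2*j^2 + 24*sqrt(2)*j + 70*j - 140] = 3*j^2 - 24*sqrt(2)*j - 4*j + 24*sqrt(2) + 70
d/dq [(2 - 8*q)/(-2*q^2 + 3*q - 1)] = 2*(-8*q^2 + 4*q + 1)/(4*q^4 - 12*q^3 + 13*q^2 - 6*q + 1)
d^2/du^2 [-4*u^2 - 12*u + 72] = -8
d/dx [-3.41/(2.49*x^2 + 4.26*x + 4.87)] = (16.9818*x + 14.5266)/(2.49*x^2 + 4.26*x + 4.87)^2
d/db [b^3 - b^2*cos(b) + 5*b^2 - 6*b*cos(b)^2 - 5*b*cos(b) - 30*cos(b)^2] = b^2*sin(b) + 3*b^2 + 5*b*sin(b) + 6*b*sin(2*b) - 2*b*cos(b) + 10*b + 30*sin(2*b) - 6*cos(b)^2 - 5*cos(b)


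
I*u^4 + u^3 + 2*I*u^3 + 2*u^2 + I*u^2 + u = u*(u + 1)*(u - I)*(I*u + I)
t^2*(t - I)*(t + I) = t^4 + t^2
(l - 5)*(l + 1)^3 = l^4 - 2*l^3 - 12*l^2 - 14*l - 5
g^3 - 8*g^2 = g^2*(g - 8)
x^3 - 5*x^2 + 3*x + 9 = (x - 3)^2*(x + 1)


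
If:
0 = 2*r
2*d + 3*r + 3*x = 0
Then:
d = -3*x/2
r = 0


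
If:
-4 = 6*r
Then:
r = -2/3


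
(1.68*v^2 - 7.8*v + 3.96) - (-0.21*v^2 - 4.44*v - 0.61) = 1.89*v^2 - 3.36*v + 4.57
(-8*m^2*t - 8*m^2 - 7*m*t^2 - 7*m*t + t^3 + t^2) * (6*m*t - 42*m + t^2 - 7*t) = -48*m^3*t^2 + 288*m^3*t + 336*m^3 - 50*m^2*t^3 + 300*m^2*t^2 + 350*m^2*t - m*t^4 + 6*m*t^3 + 7*m*t^2 + t^5 - 6*t^4 - 7*t^3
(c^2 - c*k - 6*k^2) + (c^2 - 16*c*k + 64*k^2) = 2*c^2 - 17*c*k + 58*k^2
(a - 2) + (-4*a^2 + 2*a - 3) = -4*a^2 + 3*a - 5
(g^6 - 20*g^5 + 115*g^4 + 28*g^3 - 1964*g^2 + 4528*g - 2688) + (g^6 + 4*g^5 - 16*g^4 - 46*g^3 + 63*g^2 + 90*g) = 2*g^6 - 16*g^5 + 99*g^4 - 18*g^3 - 1901*g^2 + 4618*g - 2688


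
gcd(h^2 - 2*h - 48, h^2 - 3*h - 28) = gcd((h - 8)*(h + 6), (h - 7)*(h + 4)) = 1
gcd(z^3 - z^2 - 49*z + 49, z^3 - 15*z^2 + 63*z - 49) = z^2 - 8*z + 7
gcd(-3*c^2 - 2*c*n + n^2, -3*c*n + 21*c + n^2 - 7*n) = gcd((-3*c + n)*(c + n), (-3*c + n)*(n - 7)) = 3*c - n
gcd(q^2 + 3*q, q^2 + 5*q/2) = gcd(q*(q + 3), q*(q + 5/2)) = q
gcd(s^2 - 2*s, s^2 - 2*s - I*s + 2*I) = s - 2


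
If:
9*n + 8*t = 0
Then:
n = -8*t/9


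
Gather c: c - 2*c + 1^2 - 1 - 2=-c - 2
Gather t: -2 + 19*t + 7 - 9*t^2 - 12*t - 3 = -9*t^2 + 7*t + 2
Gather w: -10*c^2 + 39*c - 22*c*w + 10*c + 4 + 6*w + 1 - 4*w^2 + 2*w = -10*c^2 + 49*c - 4*w^2 + w*(8 - 22*c) + 5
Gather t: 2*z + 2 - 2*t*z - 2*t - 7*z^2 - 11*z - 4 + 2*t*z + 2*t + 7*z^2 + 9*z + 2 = 0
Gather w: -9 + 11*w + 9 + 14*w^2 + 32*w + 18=14*w^2 + 43*w + 18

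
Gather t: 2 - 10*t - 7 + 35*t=25*t - 5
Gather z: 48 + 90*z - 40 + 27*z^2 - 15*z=27*z^2 + 75*z + 8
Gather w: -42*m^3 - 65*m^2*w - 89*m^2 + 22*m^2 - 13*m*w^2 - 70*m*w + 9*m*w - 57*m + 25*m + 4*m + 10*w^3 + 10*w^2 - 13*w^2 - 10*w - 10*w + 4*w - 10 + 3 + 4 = -42*m^3 - 67*m^2 - 28*m + 10*w^3 + w^2*(-13*m - 3) + w*(-65*m^2 - 61*m - 16) - 3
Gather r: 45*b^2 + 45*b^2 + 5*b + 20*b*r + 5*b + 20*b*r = 90*b^2 + 40*b*r + 10*b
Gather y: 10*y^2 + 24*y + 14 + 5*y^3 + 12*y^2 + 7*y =5*y^3 + 22*y^2 + 31*y + 14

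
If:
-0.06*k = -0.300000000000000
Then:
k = 5.00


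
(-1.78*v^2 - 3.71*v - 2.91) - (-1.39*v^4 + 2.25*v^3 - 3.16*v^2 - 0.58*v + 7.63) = 1.39*v^4 - 2.25*v^3 + 1.38*v^2 - 3.13*v - 10.54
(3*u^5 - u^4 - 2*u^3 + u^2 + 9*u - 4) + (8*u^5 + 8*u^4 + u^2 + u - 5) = 11*u^5 + 7*u^4 - 2*u^3 + 2*u^2 + 10*u - 9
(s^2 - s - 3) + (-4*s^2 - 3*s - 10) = -3*s^2 - 4*s - 13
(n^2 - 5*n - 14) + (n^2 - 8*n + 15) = 2*n^2 - 13*n + 1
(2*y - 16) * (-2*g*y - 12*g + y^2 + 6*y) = -4*g*y^2 + 8*g*y + 192*g + 2*y^3 - 4*y^2 - 96*y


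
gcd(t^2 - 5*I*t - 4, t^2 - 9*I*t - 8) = t - I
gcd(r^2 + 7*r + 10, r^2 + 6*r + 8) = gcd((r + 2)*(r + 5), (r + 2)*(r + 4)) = r + 2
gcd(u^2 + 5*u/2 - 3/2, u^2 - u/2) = u - 1/2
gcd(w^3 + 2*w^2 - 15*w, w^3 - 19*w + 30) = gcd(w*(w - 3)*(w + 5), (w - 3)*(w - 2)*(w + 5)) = w^2 + 2*w - 15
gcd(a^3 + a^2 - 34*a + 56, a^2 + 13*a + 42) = a + 7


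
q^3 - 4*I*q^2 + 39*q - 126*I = (q - 7*I)*(q - 3*I)*(q + 6*I)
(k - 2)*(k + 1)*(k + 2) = k^3 + k^2 - 4*k - 4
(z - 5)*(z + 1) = z^2 - 4*z - 5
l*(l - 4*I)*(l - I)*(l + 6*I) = l^4 + I*l^3 + 26*l^2 - 24*I*l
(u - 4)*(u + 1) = u^2 - 3*u - 4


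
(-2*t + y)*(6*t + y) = -12*t^2 + 4*t*y + y^2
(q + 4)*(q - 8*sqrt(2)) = q^2 - 8*sqrt(2)*q + 4*q - 32*sqrt(2)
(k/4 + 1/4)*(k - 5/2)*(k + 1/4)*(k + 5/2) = k^4/4 + 5*k^3/16 - 3*k^2/2 - 125*k/64 - 25/64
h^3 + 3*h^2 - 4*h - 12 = (h - 2)*(h + 2)*(h + 3)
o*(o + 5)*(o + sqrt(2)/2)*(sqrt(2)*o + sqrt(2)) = sqrt(2)*o^4 + o^3 + 6*sqrt(2)*o^3 + 6*o^2 + 5*sqrt(2)*o^2 + 5*o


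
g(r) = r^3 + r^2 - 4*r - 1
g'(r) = 3*r^2 + 2*r - 4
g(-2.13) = 2.39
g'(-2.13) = 5.35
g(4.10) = 68.33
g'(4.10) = 54.63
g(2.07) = 3.87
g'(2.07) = 12.99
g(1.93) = 2.19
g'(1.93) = 11.03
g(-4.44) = -51.05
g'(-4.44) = 46.26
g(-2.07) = 2.70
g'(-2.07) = 4.71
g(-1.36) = 3.77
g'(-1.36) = -1.17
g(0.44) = -2.48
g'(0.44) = -2.54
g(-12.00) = -1537.00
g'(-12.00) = 404.00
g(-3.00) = -7.00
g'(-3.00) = 17.00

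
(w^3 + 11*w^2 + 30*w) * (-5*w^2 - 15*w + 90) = -5*w^5 - 70*w^4 - 225*w^3 + 540*w^2 + 2700*w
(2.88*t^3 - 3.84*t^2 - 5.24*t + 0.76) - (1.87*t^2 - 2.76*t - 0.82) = 2.88*t^3 - 5.71*t^2 - 2.48*t + 1.58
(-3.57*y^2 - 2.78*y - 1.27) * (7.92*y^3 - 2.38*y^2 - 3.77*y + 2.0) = -28.2744*y^5 - 13.521*y^4 + 10.0169*y^3 + 6.3632*y^2 - 0.772099999999999*y - 2.54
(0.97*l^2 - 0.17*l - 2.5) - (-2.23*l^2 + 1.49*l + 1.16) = 3.2*l^2 - 1.66*l - 3.66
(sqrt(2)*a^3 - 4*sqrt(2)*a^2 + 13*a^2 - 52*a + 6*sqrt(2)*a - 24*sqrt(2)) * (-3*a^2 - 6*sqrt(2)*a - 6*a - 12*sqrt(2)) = -3*sqrt(2)*a^5 - 51*a^4 + 6*sqrt(2)*a^4 - 72*sqrt(2)*a^3 + 102*a^3 + 192*sqrt(2)*a^2 + 336*a^2 + 144*a + 768*sqrt(2)*a + 576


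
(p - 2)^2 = p^2 - 4*p + 4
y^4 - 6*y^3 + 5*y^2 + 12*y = y*(y - 4)*(y - 3)*(y + 1)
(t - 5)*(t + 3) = t^2 - 2*t - 15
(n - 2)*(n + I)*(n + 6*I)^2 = n^4 - 2*n^3 + 13*I*n^3 - 48*n^2 - 26*I*n^2 + 96*n - 36*I*n + 72*I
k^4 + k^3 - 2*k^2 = k^2*(k - 1)*(k + 2)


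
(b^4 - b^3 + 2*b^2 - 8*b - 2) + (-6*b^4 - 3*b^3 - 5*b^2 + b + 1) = -5*b^4 - 4*b^3 - 3*b^2 - 7*b - 1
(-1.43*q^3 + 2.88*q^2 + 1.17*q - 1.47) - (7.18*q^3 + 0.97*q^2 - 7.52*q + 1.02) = -8.61*q^3 + 1.91*q^2 + 8.69*q - 2.49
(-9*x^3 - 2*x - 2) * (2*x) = -18*x^4 - 4*x^2 - 4*x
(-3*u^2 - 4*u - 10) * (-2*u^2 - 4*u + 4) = 6*u^4 + 20*u^3 + 24*u^2 + 24*u - 40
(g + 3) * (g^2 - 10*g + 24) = g^3 - 7*g^2 - 6*g + 72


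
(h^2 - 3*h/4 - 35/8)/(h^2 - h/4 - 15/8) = (-8*h^2 + 6*h + 35)/(-8*h^2 + 2*h + 15)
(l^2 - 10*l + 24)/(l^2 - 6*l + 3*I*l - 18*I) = (l - 4)/(l + 3*I)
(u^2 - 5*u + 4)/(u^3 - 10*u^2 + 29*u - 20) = 1/(u - 5)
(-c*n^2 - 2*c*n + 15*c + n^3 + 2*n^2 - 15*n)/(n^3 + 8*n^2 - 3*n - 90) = (-c + n)/(n + 6)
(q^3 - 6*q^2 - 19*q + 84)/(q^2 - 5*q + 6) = (q^2 - 3*q - 28)/(q - 2)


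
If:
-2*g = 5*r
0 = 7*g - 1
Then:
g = 1/7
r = -2/35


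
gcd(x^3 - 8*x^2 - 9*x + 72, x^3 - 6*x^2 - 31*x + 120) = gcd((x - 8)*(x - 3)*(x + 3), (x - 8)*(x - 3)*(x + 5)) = x^2 - 11*x + 24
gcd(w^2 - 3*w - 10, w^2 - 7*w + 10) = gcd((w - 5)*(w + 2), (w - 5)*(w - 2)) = w - 5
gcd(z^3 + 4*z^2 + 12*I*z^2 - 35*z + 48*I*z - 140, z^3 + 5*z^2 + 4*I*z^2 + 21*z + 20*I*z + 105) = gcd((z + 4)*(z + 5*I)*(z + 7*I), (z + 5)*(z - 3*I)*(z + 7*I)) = z + 7*I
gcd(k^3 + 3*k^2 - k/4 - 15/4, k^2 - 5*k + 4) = k - 1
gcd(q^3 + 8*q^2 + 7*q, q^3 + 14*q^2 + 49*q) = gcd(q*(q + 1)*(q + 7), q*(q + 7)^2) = q^2 + 7*q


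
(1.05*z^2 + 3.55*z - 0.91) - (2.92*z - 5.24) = 1.05*z^2 + 0.63*z + 4.33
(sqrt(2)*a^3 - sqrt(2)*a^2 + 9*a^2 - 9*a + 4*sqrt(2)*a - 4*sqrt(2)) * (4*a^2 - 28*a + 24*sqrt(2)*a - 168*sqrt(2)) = 4*sqrt(2)*a^5 - 32*sqrt(2)*a^4 + 84*a^4 - 672*a^3 + 260*sqrt(2)*a^3 - 1856*sqrt(2)*a^2 + 780*a^2 - 1536*a + 1624*sqrt(2)*a + 1344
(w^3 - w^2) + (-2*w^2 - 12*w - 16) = w^3 - 3*w^2 - 12*w - 16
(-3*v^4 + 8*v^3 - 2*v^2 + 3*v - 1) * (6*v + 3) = -18*v^5 + 39*v^4 + 12*v^3 + 12*v^2 + 3*v - 3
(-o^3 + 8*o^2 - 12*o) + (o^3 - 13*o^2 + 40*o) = -5*o^2 + 28*o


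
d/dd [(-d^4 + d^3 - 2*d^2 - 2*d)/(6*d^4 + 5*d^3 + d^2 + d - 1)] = (-11*d^6 + 22*d^5 + 44*d^4 + 26*d^3 - 3*d^2 + 4*d + 2)/(36*d^8 + 60*d^7 + 37*d^6 + 22*d^5 - d^4 - 8*d^3 - d^2 - 2*d + 1)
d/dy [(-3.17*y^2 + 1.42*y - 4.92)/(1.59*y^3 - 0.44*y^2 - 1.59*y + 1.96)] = (5.0403*y^4 - 4.5156*y^3 + 29.1335*y^2 - 16.756*y - 5.0396)/(2.5281*y^6 - 1.3992*y^5 - 4.8626*y^4 + 7.632*y^3 + 0.8033*y^2 - 6.2328*y + 3.8416)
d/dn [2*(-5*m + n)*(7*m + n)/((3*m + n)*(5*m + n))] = 4*m*(155*m^2 + 50*m*n + 3*n^2)/(225*m^4 + 240*m^3*n + 94*m^2*n^2 + 16*m*n^3 + n^4)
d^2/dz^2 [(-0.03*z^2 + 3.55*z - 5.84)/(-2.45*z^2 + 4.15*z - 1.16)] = (2.22044604925031e-16*z^4 - 42.0077*z^3 + 209.81604*z^2 - 295.7346*z + 133.865576)/(14.706125*z^6 - 74.731125*z^5 + 147.474075*z^4 - 142.239175*z^3 + 69.82446*z^2 - 16.75272*z + 1.560896)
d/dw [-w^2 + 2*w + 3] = 2 - 2*w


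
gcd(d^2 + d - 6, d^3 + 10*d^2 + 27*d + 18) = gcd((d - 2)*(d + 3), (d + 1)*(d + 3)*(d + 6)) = d + 3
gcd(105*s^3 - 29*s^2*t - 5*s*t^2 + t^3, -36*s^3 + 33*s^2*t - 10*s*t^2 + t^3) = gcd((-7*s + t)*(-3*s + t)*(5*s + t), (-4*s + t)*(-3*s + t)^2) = 3*s - t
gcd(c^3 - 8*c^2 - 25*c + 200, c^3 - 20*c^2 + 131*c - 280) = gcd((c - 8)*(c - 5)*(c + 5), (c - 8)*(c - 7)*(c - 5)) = c^2 - 13*c + 40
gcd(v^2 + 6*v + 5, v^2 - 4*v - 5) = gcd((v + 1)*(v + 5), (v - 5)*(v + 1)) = v + 1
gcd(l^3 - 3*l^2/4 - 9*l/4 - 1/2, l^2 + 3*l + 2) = l + 1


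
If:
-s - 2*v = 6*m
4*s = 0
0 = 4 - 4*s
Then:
No Solution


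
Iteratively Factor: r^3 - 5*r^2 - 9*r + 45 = (r - 5)*(r^2 - 9) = (r - 5)*(r + 3)*(r - 3)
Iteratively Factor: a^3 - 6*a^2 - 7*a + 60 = (a - 4)*(a^2 - 2*a - 15) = (a - 5)*(a - 4)*(a + 3)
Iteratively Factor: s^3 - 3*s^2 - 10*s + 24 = (s - 2)*(s^2 - s - 12) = (s - 4)*(s - 2)*(s + 3)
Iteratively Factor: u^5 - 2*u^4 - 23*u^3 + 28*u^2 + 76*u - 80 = (u - 5)*(u^4 + 3*u^3 - 8*u^2 - 12*u + 16) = (u - 5)*(u + 4)*(u^3 - u^2 - 4*u + 4) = (u - 5)*(u - 1)*(u + 4)*(u^2 - 4) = (u - 5)*(u - 2)*(u - 1)*(u + 4)*(u + 2)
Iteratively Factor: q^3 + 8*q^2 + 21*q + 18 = (q + 3)*(q^2 + 5*q + 6) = (q + 2)*(q + 3)*(q + 3)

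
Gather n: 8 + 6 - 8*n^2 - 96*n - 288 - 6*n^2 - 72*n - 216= -14*n^2 - 168*n - 490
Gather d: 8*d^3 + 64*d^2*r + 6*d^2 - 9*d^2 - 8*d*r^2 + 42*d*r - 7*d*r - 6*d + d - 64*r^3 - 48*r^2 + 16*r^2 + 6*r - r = 8*d^3 + d^2*(64*r - 3) + d*(-8*r^2 + 35*r - 5) - 64*r^3 - 32*r^2 + 5*r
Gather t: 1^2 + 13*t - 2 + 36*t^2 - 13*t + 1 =36*t^2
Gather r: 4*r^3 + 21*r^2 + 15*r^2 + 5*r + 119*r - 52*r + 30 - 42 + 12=4*r^3 + 36*r^2 + 72*r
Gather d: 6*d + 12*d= 18*d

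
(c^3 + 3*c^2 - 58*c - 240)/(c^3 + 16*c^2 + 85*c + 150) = (c - 8)/(c + 5)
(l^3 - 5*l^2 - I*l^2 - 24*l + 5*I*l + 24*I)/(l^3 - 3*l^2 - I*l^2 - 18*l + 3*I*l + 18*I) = (l - 8)/(l - 6)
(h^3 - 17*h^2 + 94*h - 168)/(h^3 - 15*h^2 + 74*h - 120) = (h - 7)/(h - 5)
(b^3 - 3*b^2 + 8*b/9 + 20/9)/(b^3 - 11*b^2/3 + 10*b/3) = (b + 2/3)/b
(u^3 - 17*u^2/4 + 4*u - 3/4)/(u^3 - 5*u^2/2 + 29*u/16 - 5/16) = 4*(u - 3)/(4*u - 5)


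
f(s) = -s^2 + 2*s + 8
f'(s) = 2 - 2*s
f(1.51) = 8.74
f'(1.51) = -1.02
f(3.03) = 4.88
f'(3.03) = -4.06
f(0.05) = 8.10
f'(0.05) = 1.90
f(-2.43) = -2.76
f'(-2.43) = 6.86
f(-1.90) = 0.59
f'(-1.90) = 5.80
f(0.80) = 8.96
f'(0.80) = 0.40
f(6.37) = -19.84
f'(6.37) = -10.74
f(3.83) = 0.99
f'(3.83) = -5.66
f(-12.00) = -160.00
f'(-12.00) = 26.00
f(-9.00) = -91.00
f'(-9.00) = 20.00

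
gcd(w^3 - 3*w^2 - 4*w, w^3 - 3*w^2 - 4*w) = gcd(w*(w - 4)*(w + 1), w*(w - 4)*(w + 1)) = w^3 - 3*w^2 - 4*w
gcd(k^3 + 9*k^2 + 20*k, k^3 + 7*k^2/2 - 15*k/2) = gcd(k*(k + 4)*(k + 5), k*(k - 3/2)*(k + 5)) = k^2 + 5*k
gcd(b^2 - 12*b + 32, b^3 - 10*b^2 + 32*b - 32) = b - 4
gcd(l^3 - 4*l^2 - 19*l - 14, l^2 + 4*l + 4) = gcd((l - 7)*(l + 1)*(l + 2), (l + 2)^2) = l + 2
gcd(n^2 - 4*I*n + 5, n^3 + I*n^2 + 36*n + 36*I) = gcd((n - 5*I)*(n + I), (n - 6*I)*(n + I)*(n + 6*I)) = n + I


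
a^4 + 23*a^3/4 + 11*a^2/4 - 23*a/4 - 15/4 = (a - 1)*(a + 3/4)*(a + 1)*(a + 5)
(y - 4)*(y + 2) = y^2 - 2*y - 8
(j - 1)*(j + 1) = j^2 - 1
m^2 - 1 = (m - 1)*(m + 1)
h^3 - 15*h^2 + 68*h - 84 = (h - 7)*(h - 6)*(h - 2)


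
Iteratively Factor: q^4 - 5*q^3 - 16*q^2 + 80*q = (q)*(q^3 - 5*q^2 - 16*q + 80) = q*(q - 5)*(q^2 - 16) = q*(q - 5)*(q - 4)*(q + 4)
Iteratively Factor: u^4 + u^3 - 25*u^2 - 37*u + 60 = (u - 5)*(u^3 + 6*u^2 + 5*u - 12) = (u - 5)*(u - 1)*(u^2 + 7*u + 12) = (u - 5)*(u - 1)*(u + 3)*(u + 4)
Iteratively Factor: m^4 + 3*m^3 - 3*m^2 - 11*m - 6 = (m + 3)*(m^3 - 3*m - 2) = (m - 2)*(m + 3)*(m^2 + 2*m + 1) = (m - 2)*(m + 1)*(m + 3)*(m + 1)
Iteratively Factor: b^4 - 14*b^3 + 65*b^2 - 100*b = (b - 5)*(b^3 - 9*b^2 + 20*b) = (b - 5)*(b - 4)*(b^2 - 5*b) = (b - 5)^2*(b - 4)*(b)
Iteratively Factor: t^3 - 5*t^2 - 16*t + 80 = (t - 4)*(t^2 - t - 20) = (t - 4)*(t + 4)*(t - 5)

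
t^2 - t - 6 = (t - 3)*(t + 2)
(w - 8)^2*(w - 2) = w^3 - 18*w^2 + 96*w - 128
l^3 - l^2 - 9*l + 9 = (l - 3)*(l - 1)*(l + 3)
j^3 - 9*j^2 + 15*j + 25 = (j - 5)^2*(j + 1)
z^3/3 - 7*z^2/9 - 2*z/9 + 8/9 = (z/3 + 1/3)*(z - 2)*(z - 4/3)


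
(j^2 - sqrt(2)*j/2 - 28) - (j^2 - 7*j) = -sqrt(2)*j/2 + 7*j - 28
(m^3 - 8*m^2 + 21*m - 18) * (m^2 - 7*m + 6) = m^5 - 15*m^4 + 83*m^3 - 213*m^2 + 252*m - 108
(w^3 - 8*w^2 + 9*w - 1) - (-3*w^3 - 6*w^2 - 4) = 4*w^3 - 2*w^2 + 9*w + 3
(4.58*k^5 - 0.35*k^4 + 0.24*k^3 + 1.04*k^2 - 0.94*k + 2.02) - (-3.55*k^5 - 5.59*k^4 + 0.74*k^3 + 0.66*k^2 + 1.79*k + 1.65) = 8.13*k^5 + 5.24*k^4 - 0.5*k^3 + 0.38*k^2 - 2.73*k + 0.37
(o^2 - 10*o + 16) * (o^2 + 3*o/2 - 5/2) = o^4 - 17*o^3/2 - 3*o^2/2 + 49*o - 40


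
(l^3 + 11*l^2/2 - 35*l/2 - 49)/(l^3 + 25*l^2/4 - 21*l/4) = 2*(2*l^2 - 3*l - 14)/(l*(4*l - 3))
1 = 1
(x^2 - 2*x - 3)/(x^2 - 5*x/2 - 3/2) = 2*(x + 1)/(2*x + 1)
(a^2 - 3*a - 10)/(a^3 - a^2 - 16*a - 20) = 1/(a + 2)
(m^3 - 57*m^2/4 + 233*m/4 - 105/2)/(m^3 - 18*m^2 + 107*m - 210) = (m - 5/4)/(m - 5)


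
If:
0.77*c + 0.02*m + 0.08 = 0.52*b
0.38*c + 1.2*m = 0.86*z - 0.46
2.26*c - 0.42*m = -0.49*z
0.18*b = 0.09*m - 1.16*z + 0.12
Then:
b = 0.03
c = -0.07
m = -0.31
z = 0.07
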